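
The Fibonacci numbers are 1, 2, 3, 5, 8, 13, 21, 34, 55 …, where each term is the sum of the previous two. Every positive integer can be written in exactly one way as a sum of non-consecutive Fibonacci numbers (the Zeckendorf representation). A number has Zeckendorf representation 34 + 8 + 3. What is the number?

45

34 + 8 + 3 = 45.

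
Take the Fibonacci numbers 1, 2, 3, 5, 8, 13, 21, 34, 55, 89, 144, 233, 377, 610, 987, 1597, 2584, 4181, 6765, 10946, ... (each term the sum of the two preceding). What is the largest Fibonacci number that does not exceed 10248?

6765 ≤ 10248 < 10946, so the largest Fibonacci number not exceeding 10248 is 6765.

6765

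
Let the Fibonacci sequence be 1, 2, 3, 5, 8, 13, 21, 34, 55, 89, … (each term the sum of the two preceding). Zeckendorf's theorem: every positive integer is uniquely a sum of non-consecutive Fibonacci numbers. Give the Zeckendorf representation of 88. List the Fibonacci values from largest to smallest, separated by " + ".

largest Fibonacci ≤ 88 is 55; 88 − 55 = 33
largest Fibonacci ≤ 33 is 21; 33 − 21 = 12
largest Fibonacci ≤ 12 is 8; 12 − 8 = 4
largest Fibonacci ≤ 4 is 3; 4 − 3 = 1
largest Fibonacci ≤ 1 is 1; 1 − 1 = 0
So 88 = 55 + 21 + 8 + 3 + 1, with no two terms consecutive in the sequence.

55 + 21 + 8 + 3 + 1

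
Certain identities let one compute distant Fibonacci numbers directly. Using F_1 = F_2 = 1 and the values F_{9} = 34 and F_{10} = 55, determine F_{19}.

By F_{2k+1} = F_k² + F_{k+1}²: F_{19} = 34² + 55² = 1156 + 3025 = 4181.

4181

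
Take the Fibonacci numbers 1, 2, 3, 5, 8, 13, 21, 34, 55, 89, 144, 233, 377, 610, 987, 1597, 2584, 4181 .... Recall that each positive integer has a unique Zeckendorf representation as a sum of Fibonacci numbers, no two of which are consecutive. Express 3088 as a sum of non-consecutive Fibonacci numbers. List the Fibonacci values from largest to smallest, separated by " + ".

2584 + 377 + 89 + 34 + 3 + 1

Greedy algorithm:
3088 − 2584 = 504
504 − 377 = 127
127 − 89 = 38
38 − 34 = 4
4 − 3 = 1
1 − 1 = 0
So 3088 = 2584 + 377 + 89 + 34 + 3 + 1, with no two terms consecutive in the sequence.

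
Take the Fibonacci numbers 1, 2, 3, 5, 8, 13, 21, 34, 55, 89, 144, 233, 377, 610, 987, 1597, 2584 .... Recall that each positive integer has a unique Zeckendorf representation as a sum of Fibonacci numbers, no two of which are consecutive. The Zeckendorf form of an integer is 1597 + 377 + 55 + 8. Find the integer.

2037

1597 + 377 + 55 + 8 = 2037.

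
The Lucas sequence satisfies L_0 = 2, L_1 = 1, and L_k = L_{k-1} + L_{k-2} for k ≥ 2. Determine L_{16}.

2207

Iterating the recurrence up to L_{10} = 123 and L_{9} = 76:
L_{11} = L_{10} + L_{9} = 123 + 76 = 199
L_{12} = L_{11} + L_{10} = 199 + 123 = 322
L_{13} = L_{12} + L_{11} = 322 + 199 = 521
L_{14} = L_{13} + L_{12} = 521 + 322 = 843
L_{15} = L_{14} + L_{13} = 843 + 521 = 1364
L_{16} = L_{15} + L_{14} = 1364 + 843 = 2207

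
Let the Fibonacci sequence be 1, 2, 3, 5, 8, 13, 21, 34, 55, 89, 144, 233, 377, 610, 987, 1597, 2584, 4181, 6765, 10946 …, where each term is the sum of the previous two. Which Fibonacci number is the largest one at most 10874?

6765

6765 ≤ 10874 < 10946, so the largest Fibonacci number not exceeding 10874 is 6765.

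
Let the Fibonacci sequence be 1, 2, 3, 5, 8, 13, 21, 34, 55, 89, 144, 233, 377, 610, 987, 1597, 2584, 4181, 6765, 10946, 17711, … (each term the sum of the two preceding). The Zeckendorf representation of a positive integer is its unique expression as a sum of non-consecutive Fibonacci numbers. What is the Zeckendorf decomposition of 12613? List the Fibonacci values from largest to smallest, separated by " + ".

take 10946 (≤ 12613); 12613 − 10946 = 1667
take 1597 (≤ 1667); 1667 − 1597 = 70
take 55 (≤ 70); 70 − 55 = 15
take 13 (≤ 15); 15 − 13 = 2
take 2 (≤ 2); 2 − 2 = 0
So 12613 = 10946 + 1597 + 55 + 13 + 2, with no two terms consecutive in the sequence.

10946 + 1597 + 55 + 13 + 2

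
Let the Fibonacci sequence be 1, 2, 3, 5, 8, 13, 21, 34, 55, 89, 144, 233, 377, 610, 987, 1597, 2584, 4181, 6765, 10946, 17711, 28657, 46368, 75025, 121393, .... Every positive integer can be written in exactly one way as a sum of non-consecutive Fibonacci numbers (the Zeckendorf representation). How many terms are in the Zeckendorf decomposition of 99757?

6

Greedy algorithm:
subtract 75025 from 99757: 24732 remains
subtract 17711 from 24732: 7021 remains
subtract 6765 from 7021: 256 remains
subtract 233 from 256: 23 remains
subtract 21 from 23: 2 remains
subtract 2 from 2: 0 remains
99757 = 75025 + 17711 + 6765 + 233 + 21 + 2, which has 6 terms.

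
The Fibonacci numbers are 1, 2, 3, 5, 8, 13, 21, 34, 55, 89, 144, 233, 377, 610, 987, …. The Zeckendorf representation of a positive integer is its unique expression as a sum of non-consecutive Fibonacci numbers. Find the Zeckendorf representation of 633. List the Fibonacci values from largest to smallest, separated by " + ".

Greedy algorithm:
largest Fibonacci ≤ 633 is 610; 633 − 610 = 23
largest Fibonacci ≤ 23 is 21; 23 − 21 = 2
largest Fibonacci ≤ 2 is 2; 2 − 2 = 0
So 633 = 610 + 21 + 2, with no two terms consecutive in the sequence.

610 + 21 + 2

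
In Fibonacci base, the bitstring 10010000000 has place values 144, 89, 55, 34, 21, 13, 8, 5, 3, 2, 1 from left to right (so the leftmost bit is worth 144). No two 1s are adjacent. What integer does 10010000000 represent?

Summing the place values of the 1 bits: 144 + 34 = 178.

178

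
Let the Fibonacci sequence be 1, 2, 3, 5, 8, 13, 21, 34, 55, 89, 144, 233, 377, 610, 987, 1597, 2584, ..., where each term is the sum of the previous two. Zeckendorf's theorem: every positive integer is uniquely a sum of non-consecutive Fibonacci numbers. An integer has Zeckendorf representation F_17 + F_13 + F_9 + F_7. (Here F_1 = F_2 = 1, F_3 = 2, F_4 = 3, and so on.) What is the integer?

F_17 + F_13 + F_9 + F_7 = 1597 + 233 + 34 + 13 = 1877.

1877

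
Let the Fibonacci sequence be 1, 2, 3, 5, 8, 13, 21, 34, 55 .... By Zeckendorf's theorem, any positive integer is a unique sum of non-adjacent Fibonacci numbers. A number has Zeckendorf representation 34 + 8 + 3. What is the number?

34 + 8 + 3 = 45.

45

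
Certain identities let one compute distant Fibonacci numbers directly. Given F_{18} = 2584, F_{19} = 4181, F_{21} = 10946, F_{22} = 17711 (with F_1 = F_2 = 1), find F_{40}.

By the addition formula F_{m+n} = F_m F_{n+1} + F_{m−1} F_n with m=19, n=21: F_{40} = 4181·17711 + 2584·10946 = 74049691 + 28284464 = 102334155.

102334155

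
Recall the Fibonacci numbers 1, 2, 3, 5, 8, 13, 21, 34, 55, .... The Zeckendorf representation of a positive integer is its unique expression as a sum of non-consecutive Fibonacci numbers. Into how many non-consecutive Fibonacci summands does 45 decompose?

3

Repeatedly subtract the largest Fibonacci number that fits:
34 ≤ 45 < 55, so take 34; remainder 11
8 ≤ 11 < 13, so take 8; remainder 3
3 ≤ 3 < 5, so take 3; remainder 0
45 = 34 + 8 + 3, which has 3 terms.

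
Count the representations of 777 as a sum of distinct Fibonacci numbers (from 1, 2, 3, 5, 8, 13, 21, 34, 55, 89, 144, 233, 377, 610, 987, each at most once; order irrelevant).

Each representation comes from the Zeckendorf form by replacing some F_k with F_{k−1} + F_{k−2} where possible.
777 = 610+144+21+2 = 610+144+13+8+2 = 610+89+55+21+2 = 377+233+144+21+2 = 610+144+13+5+3+2 = … (11 more), for 16 in all.

16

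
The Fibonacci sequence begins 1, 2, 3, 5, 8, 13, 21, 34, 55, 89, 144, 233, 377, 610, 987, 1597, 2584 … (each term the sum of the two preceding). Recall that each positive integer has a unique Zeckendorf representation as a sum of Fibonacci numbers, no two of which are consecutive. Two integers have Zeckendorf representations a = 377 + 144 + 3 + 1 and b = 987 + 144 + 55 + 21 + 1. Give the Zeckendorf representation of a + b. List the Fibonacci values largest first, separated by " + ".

The two numbers are 525 and 1208, so their sum is 1733.
Greedily peel off the largest Fibonacci term at each step:
1733: greatest Fibonacci not exceeding it is 1597, leaving 136
136: greatest Fibonacci not exceeding it is 89, leaving 47
47: greatest Fibonacci not exceeding it is 34, leaving 13
13: greatest Fibonacci not exceeding it is 13, leaving 0

1597 + 89 + 34 + 13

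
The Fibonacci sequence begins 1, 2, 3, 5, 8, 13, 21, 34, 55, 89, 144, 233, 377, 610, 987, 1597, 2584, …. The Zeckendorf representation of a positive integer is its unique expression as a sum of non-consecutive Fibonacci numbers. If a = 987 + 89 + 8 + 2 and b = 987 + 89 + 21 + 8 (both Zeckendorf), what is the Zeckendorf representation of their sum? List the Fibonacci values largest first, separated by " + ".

1597 + 377 + 144 + 55 + 13 + 5

The two numbers are 1086 and 1105, so their sum is 2191.
2191: greatest Fibonacci not exceeding it is 1597, leaving 594
594: greatest Fibonacci not exceeding it is 377, leaving 217
217: greatest Fibonacci not exceeding it is 144, leaving 73
73: greatest Fibonacci not exceeding it is 55, leaving 18
18: greatest Fibonacci not exceeding it is 13, leaving 5
5: greatest Fibonacci not exceeding it is 5, leaving 0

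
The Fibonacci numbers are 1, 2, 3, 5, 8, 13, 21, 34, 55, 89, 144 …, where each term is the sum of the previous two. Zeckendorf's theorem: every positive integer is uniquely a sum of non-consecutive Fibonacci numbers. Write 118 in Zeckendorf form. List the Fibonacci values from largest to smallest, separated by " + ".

89 + 21 + 8

118 − 89 = 29
29 − 21 = 8
8 − 8 = 0
So 118 = 89 + 21 + 8, with no two terms consecutive in the sequence.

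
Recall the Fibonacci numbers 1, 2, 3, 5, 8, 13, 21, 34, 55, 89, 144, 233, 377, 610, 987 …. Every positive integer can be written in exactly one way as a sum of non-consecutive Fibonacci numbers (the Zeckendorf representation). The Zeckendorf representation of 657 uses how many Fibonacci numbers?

3

Greedy algorithm:
largest Fibonacci ≤ 657 is 610; 657 − 610 = 47
largest Fibonacci ≤ 47 is 34; 47 − 34 = 13
largest Fibonacci ≤ 13 is 13; 13 − 13 = 0
657 = 610 + 34 + 13, which has 3 terms.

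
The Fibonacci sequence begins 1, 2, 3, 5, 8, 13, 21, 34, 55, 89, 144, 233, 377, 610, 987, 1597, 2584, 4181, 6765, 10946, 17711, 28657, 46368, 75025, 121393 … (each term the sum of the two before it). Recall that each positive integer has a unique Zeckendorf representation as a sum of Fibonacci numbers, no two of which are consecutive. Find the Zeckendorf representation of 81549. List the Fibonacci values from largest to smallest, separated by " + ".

75025 + 4181 + 1597 + 610 + 89 + 34 + 13

Greedily peel off the largest Fibonacci term at each step:
subtract 75025 from 81549: 6524 remains
subtract 4181 from 6524: 2343 remains
subtract 1597 from 2343: 746 remains
subtract 610 from 746: 136 remains
subtract 89 from 136: 47 remains
subtract 34 from 47: 13 remains
subtract 13 from 13: 0 remains
So 81549 = 75025 + 4181 + 1597 + 610 + 89 + 34 + 13, with no two terms consecutive in the sequence.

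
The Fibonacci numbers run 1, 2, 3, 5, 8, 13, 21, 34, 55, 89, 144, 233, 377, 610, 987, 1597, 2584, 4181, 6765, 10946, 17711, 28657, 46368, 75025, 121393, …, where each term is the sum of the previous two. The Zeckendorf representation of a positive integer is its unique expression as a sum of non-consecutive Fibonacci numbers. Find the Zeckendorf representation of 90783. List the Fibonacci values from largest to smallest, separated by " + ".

75025 + 10946 + 4181 + 610 + 21

take 75025 (≤ 90783); 90783 − 75025 = 15758
take 10946 (≤ 15758); 15758 − 10946 = 4812
take 4181 (≤ 4812); 4812 − 4181 = 631
take 610 (≤ 631); 631 − 610 = 21
take 21 (≤ 21); 21 − 21 = 0
So 90783 = 75025 + 10946 + 4181 + 610 + 21, with no two terms consecutive in the sequence.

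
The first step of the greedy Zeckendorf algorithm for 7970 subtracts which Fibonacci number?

6765 ≤ 7970 < 10946, so the largest Fibonacci number not exceeding 7970 is 6765.

6765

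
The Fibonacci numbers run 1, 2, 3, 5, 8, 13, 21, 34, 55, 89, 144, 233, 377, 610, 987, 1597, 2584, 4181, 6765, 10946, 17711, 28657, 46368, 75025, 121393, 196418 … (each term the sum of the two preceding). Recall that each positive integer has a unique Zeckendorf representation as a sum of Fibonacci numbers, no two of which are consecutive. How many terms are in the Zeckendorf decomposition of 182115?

9

subtract 121393 from 182115: 60722 remains
subtract 46368 from 60722: 14354 remains
subtract 10946 from 14354: 3408 remains
subtract 2584 from 3408: 824 remains
subtract 610 from 824: 214 remains
subtract 144 from 214: 70 remains
subtract 55 from 70: 15 remains
subtract 13 from 15: 2 remains
subtract 2 from 2: 0 remains
182115 = 121393 + 46368 + 10946 + 2584 + 610 + 144 + 55 + 13 + 2, which has 9 terms.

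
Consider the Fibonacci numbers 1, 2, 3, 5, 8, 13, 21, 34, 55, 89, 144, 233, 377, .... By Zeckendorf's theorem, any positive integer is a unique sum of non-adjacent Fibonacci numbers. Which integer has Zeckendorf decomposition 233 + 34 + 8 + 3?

278

233 + 34 + 8 + 3 = 278.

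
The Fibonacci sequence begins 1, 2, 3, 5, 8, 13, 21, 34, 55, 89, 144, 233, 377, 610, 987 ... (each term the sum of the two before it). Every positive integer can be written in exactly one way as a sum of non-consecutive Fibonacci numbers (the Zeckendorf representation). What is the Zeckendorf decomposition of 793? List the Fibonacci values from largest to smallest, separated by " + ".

793: greatest Fibonacci not exceeding it is 610, leaving 183
183: greatest Fibonacci not exceeding it is 144, leaving 39
39: greatest Fibonacci not exceeding it is 34, leaving 5
5: greatest Fibonacci not exceeding it is 5, leaving 0
So 793 = 610 + 144 + 34 + 5, with no two terms consecutive in the sequence.

610 + 144 + 34 + 5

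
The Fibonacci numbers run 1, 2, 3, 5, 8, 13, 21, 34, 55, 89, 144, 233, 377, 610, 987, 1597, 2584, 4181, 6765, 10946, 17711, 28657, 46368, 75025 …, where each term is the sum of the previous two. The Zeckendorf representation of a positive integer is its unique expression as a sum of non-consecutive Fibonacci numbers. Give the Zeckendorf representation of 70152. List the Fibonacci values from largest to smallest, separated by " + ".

46368 + 17711 + 4181 + 1597 + 233 + 55 + 5 + 2

Greedy algorithm:
subtract 46368 from 70152: 23784 remains
subtract 17711 from 23784: 6073 remains
subtract 4181 from 6073: 1892 remains
subtract 1597 from 1892: 295 remains
subtract 233 from 295: 62 remains
subtract 55 from 62: 7 remains
subtract 5 from 7: 2 remains
subtract 2 from 2: 0 remains
So 70152 = 46368 + 17711 + 4181 + 1597 + 233 + 55 + 5 + 2, with no two terms consecutive in the sequence.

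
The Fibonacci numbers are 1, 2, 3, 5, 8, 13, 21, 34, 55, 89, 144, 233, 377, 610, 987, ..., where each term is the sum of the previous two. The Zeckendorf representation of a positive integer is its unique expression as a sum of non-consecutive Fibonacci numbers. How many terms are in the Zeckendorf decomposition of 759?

Greedy algorithm:
largest Fibonacci ≤ 759 is 610; 759 − 610 = 149
largest Fibonacci ≤ 149 is 144; 149 − 144 = 5
largest Fibonacci ≤ 5 is 5; 5 − 5 = 0
759 = 610 + 144 + 5, which has 3 terms.

3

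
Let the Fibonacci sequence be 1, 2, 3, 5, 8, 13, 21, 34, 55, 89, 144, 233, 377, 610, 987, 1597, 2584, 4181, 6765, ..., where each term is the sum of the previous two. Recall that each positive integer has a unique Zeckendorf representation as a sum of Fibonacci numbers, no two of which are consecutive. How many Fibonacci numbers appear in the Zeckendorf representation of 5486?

subtract 4181 from 5486: 1305 remains
subtract 987 from 1305: 318 remains
subtract 233 from 318: 85 remains
subtract 55 from 85: 30 remains
subtract 21 from 30: 9 remains
subtract 8 from 9: 1 remains
subtract 1 from 1: 0 remains
5486 = 4181 + 987 + 233 + 55 + 21 + 8 + 1, which has 7 terms.

7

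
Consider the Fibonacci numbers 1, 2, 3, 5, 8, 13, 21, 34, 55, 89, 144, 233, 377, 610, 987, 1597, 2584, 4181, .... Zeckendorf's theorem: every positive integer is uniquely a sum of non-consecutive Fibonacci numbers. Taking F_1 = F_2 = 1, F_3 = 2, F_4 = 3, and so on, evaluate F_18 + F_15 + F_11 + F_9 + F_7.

3330

F_18 + F_15 + F_11 + F_9 + F_7 = 2584 + 610 + 89 + 34 + 13 = 3330.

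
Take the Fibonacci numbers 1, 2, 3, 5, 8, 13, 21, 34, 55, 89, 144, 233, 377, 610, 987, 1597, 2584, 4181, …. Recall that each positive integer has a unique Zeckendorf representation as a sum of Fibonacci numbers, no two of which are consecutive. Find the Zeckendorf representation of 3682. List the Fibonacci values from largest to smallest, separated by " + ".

2584 + 987 + 89 + 21 + 1

Greedy algorithm:
take 2584 (≤ 3682); 3682 − 2584 = 1098
take 987 (≤ 1098); 1098 − 987 = 111
take 89 (≤ 111); 111 − 89 = 22
take 21 (≤ 22); 22 − 21 = 1
take 1 (≤ 1); 1 − 1 = 0
So 3682 = 2584 + 987 + 89 + 21 + 1, with no two terms consecutive in the sequence.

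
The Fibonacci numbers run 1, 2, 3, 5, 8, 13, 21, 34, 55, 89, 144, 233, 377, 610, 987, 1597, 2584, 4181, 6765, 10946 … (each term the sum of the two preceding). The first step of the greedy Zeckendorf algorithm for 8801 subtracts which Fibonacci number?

6765

6765 ≤ 8801 < 10946, so the largest Fibonacci number not exceeding 8801 is 6765.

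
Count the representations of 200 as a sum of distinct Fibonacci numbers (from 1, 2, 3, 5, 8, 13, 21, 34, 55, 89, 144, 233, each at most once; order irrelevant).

200 = 144+55+1 = 144+34+21+1 = 144+34+13+8+1 = 89+55+34+21+1 = … (3 more), for 7 in all.

7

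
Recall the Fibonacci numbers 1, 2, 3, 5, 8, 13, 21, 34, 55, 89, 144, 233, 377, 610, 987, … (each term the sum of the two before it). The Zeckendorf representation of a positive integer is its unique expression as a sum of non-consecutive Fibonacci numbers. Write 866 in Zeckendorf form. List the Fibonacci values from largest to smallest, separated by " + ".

Greedily peel off the largest Fibonacci term at each step:
866 − 610 = 256
256 − 233 = 23
23 − 21 = 2
2 − 2 = 0
So 866 = 610 + 233 + 21 + 2, with no two terms consecutive in the sequence.

610 + 233 + 21 + 2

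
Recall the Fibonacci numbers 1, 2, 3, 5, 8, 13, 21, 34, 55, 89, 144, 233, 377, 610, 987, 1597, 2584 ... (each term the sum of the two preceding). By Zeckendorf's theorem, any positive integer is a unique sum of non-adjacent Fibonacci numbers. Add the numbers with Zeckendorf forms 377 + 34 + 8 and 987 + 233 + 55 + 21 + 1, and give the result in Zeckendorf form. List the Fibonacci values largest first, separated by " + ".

1597 + 89 + 21 + 8 + 1

The two numbers are 419 and 1297, so their sum is 1716.
Greedy algorithm:
subtract 1597 from 1716: 119 remains
subtract 89 from 119: 30 remains
subtract 21 from 30: 9 remains
subtract 8 from 9: 1 remains
subtract 1 from 1: 0 remains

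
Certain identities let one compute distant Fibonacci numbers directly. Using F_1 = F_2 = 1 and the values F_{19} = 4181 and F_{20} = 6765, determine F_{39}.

63245986

By F_{2k+1} = F_k² + F_{k+1}²: F_{39} = 4181² + 6765² = 17480761 + 45765225 = 63245986.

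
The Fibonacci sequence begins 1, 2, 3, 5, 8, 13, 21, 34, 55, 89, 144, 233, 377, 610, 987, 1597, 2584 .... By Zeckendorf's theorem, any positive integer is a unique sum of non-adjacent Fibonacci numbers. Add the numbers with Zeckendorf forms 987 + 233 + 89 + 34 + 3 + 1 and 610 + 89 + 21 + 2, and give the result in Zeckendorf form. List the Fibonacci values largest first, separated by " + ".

The two numbers are 1347 and 722, so their sum is 2069.
Greedily peel off the largest Fibonacci term at each step:
largest Fibonacci ≤ 2069 is 1597; 2069 − 1597 = 472
largest Fibonacci ≤ 472 is 377; 472 − 377 = 95
largest Fibonacci ≤ 95 is 89; 95 − 89 = 6
largest Fibonacci ≤ 6 is 5; 6 − 5 = 1
largest Fibonacci ≤ 1 is 1; 1 − 1 = 0

1597 + 377 + 89 + 5 + 1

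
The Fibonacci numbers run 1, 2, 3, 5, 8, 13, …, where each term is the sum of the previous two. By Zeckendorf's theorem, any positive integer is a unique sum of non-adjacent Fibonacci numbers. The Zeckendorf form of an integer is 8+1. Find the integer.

8+1 = 9.

9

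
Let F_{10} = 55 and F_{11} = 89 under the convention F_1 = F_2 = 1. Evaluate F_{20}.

By the doubling identity F_{2k} = F_k(2F_{k+1} − F_k): F_{20} = 55·(2·89 − 55) = 55·123 = 6765.

6765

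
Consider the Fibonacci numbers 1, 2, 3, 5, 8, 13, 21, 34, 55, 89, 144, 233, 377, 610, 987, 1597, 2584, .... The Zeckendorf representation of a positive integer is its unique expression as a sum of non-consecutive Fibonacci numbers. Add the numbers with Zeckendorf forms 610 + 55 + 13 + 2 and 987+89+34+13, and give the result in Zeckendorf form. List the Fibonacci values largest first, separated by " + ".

The two numbers are 680 and 1123, so their sum is 1803.
Greedy algorithm:
1803: greatest Fibonacci not exceeding it is 1597, leaving 206
206: greatest Fibonacci not exceeding it is 144, leaving 62
62: greatest Fibonacci not exceeding it is 55, leaving 7
7: greatest Fibonacci not exceeding it is 5, leaving 2
2: greatest Fibonacci not exceeding it is 2, leaving 0

1597 + 144 + 55 + 5 + 2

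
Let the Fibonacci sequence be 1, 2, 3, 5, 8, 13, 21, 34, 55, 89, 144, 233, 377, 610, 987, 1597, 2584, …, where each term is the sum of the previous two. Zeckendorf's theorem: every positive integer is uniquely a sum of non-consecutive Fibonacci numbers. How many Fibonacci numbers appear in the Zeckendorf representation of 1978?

4

1978: greatest Fibonacci not exceeding it is 1597, leaving 381
381: greatest Fibonacci not exceeding it is 377, leaving 4
4: greatest Fibonacci not exceeding it is 3, leaving 1
1: greatest Fibonacci not exceeding it is 1, leaving 0
1978 = 1597 + 377 + 3 + 1, which has 4 terms.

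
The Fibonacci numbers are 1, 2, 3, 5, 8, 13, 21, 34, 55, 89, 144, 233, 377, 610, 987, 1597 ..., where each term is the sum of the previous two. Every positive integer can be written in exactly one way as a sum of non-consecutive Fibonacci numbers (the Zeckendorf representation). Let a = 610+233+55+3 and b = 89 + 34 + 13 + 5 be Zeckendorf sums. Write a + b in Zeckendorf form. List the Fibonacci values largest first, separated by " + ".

987 + 55

The two numbers are 901 and 141, so their sum is 1042.
subtract 987 from 1042: 55 remains
subtract 55 from 55: 0 remains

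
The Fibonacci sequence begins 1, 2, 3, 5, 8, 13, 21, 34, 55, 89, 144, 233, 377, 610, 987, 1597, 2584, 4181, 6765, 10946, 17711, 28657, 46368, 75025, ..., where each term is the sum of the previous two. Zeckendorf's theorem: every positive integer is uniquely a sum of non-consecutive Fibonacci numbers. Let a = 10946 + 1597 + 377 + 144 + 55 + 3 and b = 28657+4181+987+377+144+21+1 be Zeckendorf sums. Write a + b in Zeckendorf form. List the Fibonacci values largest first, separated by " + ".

The two numbers are 13122 and 34368, so their sum is 47490.
subtract 46368 from 47490: 1122 remains
subtract 987 from 1122: 135 remains
subtract 89 from 135: 46 remains
subtract 34 from 46: 12 remains
subtract 8 from 12: 4 remains
subtract 3 from 4: 1 remains
subtract 1 from 1: 0 remains

46368 + 987 + 89 + 34 + 8 + 3 + 1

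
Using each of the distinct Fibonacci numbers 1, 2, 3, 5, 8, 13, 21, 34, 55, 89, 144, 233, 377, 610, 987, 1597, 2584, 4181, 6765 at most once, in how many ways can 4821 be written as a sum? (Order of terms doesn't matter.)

Each representation comes from the Zeckendorf form by replacing some F_k with F_{k−1} + F_{k−2} where possible.
4821 = 4181+610+21+8+1 = 4181+610+21+5+3+1 = 4181+377+233+21+8+1 = … (30 more), for 33 in all.

33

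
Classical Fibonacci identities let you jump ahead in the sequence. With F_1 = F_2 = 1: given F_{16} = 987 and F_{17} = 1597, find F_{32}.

2178309

By the doubling identity F_{2k} = F_k(2F_{k+1} − F_k): F_{32} = 987·(2·1597 − 987) = 987·2207 = 2178309.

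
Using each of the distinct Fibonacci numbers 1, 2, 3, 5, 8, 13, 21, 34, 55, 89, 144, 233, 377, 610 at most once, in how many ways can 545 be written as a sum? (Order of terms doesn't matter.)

Starting from the Zeckendorf form and repeatedly splitting a term F_k into F_{k−1} + F_{k−2} (when neither is already used) reaches every representation.
545 = 377+144+21+3 = 377+144+21+2+1 = 377+144+13+8+3 = … (18 more), for 21 in all.

21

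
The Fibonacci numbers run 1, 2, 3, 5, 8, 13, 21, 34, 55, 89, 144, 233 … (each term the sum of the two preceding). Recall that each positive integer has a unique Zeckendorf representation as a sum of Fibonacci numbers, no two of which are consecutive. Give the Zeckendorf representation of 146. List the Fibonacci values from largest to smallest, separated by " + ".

144 + 2

Repeatedly subtract the largest Fibonacci number that fits:
146: greatest Fibonacci not exceeding it is 144, leaving 2
2: greatest Fibonacci not exceeding it is 2, leaving 0
So 146 = 144 + 2, with no two terms consecutive in the sequence.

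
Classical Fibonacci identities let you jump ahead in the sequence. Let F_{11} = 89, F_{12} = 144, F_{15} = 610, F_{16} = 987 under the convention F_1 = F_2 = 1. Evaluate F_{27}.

By the addition formula F_{m+n} = F_m F_{n+1} + F_{m−1} F_n with m=12, n=15: F_{27} = 144·987 + 89·610 = 142128 + 54290 = 196418.

196418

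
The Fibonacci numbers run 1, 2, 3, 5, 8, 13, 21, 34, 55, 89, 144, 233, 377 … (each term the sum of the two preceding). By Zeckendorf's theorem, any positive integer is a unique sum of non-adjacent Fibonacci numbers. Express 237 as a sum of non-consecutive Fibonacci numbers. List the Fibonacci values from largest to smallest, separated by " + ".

subtract 233 from 237: 4 remains
subtract 3 from 4: 1 remains
subtract 1 from 1: 0 remains
So 237 = 233 + 3 + 1, with no two terms consecutive in the sequence.

233 + 3 + 1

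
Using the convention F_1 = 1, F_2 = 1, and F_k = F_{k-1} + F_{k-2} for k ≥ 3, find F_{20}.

Iterating the recurrence up to F_{15} = 610 and F_{14} = 377:
F_{16} = F_{15} + F_{14} = 610 + 377 = 987
F_{17} = F_{16} + F_{15} = 987 + 610 = 1597
F_{18} = F_{17} + F_{16} = 1597 + 987 = 2584
F_{19} = F_{18} + F_{17} = 2584 + 1597 = 4181
F_{20} = F_{19} + F_{18} = 4181 + 2584 = 6765

6765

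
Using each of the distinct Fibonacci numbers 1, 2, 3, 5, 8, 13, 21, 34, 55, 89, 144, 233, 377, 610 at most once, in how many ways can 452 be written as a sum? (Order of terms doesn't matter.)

452 = 377+55+13+5+2 = 377+34+21+13+5+2 = 233+144+55+13+5+2 = 233+144+34+21+13+5+2 = 233+89+55+34+21+13+5+2 — 5 representations.

5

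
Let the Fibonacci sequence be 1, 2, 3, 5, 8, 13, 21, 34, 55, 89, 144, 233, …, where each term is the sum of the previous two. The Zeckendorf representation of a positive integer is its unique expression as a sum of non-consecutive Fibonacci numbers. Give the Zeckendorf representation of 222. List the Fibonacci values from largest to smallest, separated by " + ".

largest Fibonacci ≤ 222 is 144; 222 − 144 = 78
largest Fibonacci ≤ 78 is 55; 78 − 55 = 23
largest Fibonacci ≤ 23 is 21; 23 − 21 = 2
largest Fibonacci ≤ 2 is 2; 2 − 2 = 0
So 222 = 144 + 55 + 21 + 2, with no two terms consecutive in the sequence.

144 + 55 + 21 + 2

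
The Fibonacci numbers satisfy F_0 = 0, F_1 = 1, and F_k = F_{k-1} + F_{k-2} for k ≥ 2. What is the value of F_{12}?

144

Iterating the recurrence up to F_{6} = 8 and F_{5} = 5:
F_{7} = F_{6} + F_{5} = 8 + 5 = 13
F_{8} = F_{7} + F_{6} = 13 + 8 = 21
F_{9} = F_{8} + F_{7} = 21 + 13 = 34
F_{10} = F_{9} + F_{8} = 34 + 21 = 55
F_{11} = F_{10} + F_{9} = 55 + 34 = 89
F_{12} = F_{11} + F_{10} = 89 + 55 = 144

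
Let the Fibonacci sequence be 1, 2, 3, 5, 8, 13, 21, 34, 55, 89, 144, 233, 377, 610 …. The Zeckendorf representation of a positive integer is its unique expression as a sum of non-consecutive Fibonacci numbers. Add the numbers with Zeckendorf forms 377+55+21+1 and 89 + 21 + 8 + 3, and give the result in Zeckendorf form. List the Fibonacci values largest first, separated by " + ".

The two numbers are 454 and 121, so their sum is 575.
Greedy algorithm:
subtract 377 from 575: 198 remains
subtract 144 from 198: 54 remains
subtract 34 from 54: 20 remains
subtract 13 from 20: 7 remains
subtract 5 from 7: 2 remains
subtract 2 from 2: 0 remains

377 + 144 + 34 + 13 + 5 + 2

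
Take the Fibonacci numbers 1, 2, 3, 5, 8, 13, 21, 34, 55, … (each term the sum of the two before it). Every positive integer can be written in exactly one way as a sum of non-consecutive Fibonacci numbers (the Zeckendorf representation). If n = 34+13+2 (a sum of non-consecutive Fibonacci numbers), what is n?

49

34+13+2 = 49.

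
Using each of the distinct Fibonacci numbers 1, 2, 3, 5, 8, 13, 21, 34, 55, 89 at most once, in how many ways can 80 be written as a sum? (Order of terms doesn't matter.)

3

Each representation comes from the Zeckendorf form by replacing some F_k with F_{k−1} + F_{k−2} where possible.
80 = 55+21+3+1 = 55+13+8+3+1 = 34+21+13+8+3+1 — 3 representations.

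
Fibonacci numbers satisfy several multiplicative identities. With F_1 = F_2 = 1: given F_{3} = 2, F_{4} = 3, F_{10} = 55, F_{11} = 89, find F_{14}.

By the addition formula F_{m+n} = F_m F_{n+1} + F_{m−1} F_n with m=4, n=10: F_{14} = 3·89 + 2·55 = 267 + 110 = 377.

377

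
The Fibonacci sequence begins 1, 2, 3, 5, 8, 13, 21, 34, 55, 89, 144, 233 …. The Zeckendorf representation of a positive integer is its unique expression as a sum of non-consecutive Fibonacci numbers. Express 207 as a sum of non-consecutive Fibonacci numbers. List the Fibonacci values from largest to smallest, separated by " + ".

144 + 55 + 8

Repeatedly subtract the largest Fibonacci number that fits:
subtract 144 from 207: 63 remains
subtract 55 from 63: 8 remains
subtract 8 from 8: 0 remains
So 207 = 144 + 55 + 8, with no two terms consecutive in the sequence.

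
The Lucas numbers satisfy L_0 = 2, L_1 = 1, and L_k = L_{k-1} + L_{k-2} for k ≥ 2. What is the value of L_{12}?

Iterating the recurrence up to L_{4} = 7 and L_{3} = 4:
L_{5} = L_{4} + L_{3} = 7 + 4 = 11
L_{6} = L_{5} + L_{4} = 11 + 7 = 18
L_{7} = L_{6} + L_{5} = 18 + 11 = 29
L_{8} = L_{7} + L_{6} = 29 + 18 = 47
L_{9} = L_{8} + L_{7} = 47 + 29 = 76
L_{10} = L_{9} + L_{8} = 76 + 47 = 123
L_{11} = L_{10} + L_{9} = 123 + 76 = 199
L_{12} = L_{11} + L_{10} = 199 + 123 = 322

322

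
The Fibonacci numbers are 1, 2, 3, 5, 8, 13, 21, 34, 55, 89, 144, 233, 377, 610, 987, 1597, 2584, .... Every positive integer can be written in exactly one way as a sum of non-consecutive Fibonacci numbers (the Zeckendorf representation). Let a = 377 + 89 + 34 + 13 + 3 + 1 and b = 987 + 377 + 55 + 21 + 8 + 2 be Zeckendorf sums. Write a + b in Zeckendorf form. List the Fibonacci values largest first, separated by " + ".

The two numbers are 517 and 1450, so their sum is 1967.
Greedy algorithm:
1967 − 1597 = 370
370 − 233 = 137
137 − 89 = 48
48 − 34 = 14
14 − 13 = 1
1 − 1 = 0

1597 + 233 + 89 + 34 + 13 + 1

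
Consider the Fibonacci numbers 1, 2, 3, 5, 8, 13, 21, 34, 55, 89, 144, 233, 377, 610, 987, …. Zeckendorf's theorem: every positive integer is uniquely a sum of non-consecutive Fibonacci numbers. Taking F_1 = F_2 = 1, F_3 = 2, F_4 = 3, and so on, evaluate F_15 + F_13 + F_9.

F_15 + F_13 + F_9 = 610 + 233 + 34 = 877.

877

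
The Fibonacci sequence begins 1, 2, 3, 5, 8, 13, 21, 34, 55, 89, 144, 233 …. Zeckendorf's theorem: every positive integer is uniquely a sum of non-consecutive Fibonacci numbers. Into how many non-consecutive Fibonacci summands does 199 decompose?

Greedy algorithm:
take 144 (≤ 199); 199 − 144 = 55
take 55 (≤ 55); 55 − 55 = 0
199 = 144 + 55, which has 2 terms.

2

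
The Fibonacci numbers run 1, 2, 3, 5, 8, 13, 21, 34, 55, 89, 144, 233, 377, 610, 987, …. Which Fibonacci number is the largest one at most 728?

610

610 ≤ 728 < 987, so the largest Fibonacci number not exceeding 728 is 610.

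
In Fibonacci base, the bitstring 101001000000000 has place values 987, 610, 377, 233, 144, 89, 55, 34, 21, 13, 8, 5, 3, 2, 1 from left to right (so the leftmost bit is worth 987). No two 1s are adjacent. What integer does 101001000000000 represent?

Summing the place values of the 1 bits: 987 + 377 + 89 = 1453.

1453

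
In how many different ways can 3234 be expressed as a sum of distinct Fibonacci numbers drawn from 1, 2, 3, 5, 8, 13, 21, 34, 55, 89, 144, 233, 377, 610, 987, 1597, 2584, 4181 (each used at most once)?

Each representation comes from the Zeckendorf form by replacing some F_k with F_{k−1} + F_{k−2} where possible.
3234 = 2584+610+34+5+1 = 2584+610+34+3+2+1 = 2584+610+21+13+5+1 = 2584+377+233+34+5+1 = … (32 more), for 36 in all.

36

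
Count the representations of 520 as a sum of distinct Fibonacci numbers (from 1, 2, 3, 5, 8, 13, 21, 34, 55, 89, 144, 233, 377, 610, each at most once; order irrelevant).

2

Each representation comes from the Zeckendorf form by replacing some F_k with F_{k−1} + F_{k−2} where possible.
520 = 377+89+34+13+5+2 = 233+144+89+34+13+5+2 — 2 representations.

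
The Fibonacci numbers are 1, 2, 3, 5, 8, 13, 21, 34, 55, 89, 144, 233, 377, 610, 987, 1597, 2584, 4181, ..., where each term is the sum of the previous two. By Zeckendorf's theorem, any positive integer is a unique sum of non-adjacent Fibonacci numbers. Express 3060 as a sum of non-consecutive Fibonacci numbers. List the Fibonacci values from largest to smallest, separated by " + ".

Greedily peel off the largest Fibonacci term at each step:
largest Fibonacci ≤ 3060 is 2584; 3060 − 2584 = 476
largest Fibonacci ≤ 476 is 377; 476 − 377 = 99
largest Fibonacci ≤ 99 is 89; 99 − 89 = 10
largest Fibonacci ≤ 10 is 8; 10 − 8 = 2
largest Fibonacci ≤ 2 is 2; 2 − 2 = 0
So 3060 = 2584 + 377 + 89 + 8 + 2, with no two terms consecutive in the sequence.

2584 + 377 + 89 + 8 + 2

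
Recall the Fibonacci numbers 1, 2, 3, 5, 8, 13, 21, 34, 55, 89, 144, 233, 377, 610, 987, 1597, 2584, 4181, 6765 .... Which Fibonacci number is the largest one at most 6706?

4181

4181 ≤ 6706 < 6765, so the largest Fibonacci number not exceeding 6706 is 4181.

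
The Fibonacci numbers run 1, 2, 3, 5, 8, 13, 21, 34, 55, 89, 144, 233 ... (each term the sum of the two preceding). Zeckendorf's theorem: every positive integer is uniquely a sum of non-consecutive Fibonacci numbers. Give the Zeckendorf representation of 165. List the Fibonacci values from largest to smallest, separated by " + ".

165 − 144 = 21
21 − 21 = 0
So 165 = 144 + 21, with no two terms consecutive in the sequence.

144 + 21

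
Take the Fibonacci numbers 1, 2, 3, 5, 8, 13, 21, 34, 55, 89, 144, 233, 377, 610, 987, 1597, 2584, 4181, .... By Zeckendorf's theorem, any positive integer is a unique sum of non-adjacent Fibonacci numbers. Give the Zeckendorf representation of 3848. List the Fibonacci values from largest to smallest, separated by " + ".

2584 + 987 + 233 + 34 + 8 + 2

3848 − 2584 = 1264
1264 − 987 = 277
277 − 233 = 44
44 − 34 = 10
10 − 8 = 2
2 − 2 = 0
So 3848 = 2584 + 987 + 233 + 34 + 8 + 2, with no two terms consecutive in the sequence.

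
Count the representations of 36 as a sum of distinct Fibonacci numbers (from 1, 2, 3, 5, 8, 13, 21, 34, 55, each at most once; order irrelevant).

Starting from the Zeckendorf form and repeatedly splitting a term F_k into F_{k−1} + F_{k−2} (when neither is already used) reaches every representation.
36 = 34+2 = 21+13+2 = 21+8+5+2 — 3 representations.

3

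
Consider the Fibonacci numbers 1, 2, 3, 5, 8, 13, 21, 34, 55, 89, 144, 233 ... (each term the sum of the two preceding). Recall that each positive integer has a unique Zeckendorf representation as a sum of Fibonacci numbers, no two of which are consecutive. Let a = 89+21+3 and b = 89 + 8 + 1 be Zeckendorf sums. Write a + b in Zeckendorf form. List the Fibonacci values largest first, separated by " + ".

The two numbers are 113 and 98, so their sum is 211.
Greedy algorithm:
211 − 144 = 67
67 − 55 = 12
12 − 8 = 4
4 − 3 = 1
1 − 1 = 0

144 + 55 + 8 + 3 + 1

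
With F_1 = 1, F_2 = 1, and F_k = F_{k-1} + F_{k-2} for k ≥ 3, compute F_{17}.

1597

Iterating the recurrence up to F_{12} = 144 and F_{11} = 89:
F_{13} = F_{12} + F_{11} = 144 + 89 = 233
F_{14} = F_{13} + F_{12} = 233 + 144 = 377
F_{15} = F_{14} + F_{13} = 377 + 233 = 610
F_{16} = F_{15} + F_{14} = 610 + 377 = 987
F_{17} = F_{16} + F_{15} = 987 + 610 = 1597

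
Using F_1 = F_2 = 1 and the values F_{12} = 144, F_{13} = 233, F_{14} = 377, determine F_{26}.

121393

By the addition formula F_{m+n} = F_m F_{n+1} + F_{m−1} F_n with m=13, n=13: F_{26} = 233·377 + 144·233 = 87841 + 33552 = 121393.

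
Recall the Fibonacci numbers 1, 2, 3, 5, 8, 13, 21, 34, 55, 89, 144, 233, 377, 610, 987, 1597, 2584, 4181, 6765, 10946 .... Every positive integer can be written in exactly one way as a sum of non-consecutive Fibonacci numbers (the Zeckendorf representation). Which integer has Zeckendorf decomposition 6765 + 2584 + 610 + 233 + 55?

6765 + 2584 + 610 + 233 + 55 = 10247.

10247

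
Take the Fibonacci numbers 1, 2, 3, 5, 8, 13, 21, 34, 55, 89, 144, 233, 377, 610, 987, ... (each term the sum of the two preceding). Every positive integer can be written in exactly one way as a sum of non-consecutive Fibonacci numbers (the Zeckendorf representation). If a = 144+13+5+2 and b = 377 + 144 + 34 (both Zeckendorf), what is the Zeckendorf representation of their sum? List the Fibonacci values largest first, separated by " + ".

610 + 89 + 13 + 5 + 2

The two numbers are 164 and 555, so their sum is 719.
subtract 610 from 719: 109 remains
subtract 89 from 109: 20 remains
subtract 13 from 20: 7 remains
subtract 5 from 7: 2 remains
subtract 2 from 2: 0 remains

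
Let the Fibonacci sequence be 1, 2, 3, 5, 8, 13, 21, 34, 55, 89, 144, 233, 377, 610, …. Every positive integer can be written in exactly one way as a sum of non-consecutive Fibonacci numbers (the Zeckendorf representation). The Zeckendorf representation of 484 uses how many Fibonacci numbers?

4

take 377 (≤ 484); 484 − 377 = 107
take 89 (≤ 107); 107 − 89 = 18
take 13 (≤ 18); 18 − 13 = 5
take 5 (≤ 5); 5 − 5 = 0
484 = 377 + 89 + 13 + 5, which has 4 terms.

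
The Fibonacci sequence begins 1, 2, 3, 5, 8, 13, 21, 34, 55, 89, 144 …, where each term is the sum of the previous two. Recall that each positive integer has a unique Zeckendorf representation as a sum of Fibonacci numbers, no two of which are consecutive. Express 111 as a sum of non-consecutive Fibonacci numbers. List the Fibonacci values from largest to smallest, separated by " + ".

Repeatedly subtract the largest Fibonacci number that fits:
take 89 (≤ 111); 111 − 89 = 22
take 21 (≤ 22); 22 − 21 = 1
take 1 (≤ 1); 1 − 1 = 0
So 111 = 89 + 21 + 1, with no two terms consecutive in the sequence.

89 + 21 + 1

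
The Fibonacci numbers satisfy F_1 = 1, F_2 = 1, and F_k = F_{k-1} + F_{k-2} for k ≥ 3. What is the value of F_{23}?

28657

Iterating the recurrence up to F_{19} = 4181 and F_{18} = 2584:
F_{20} = F_{19} + F_{18} = 4181 + 2584 = 6765
F_{21} = F_{20} + F_{19} = 6765 + 4181 = 10946
F_{22} = F_{21} + F_{20} = 10946 + 6765 = 17711
F_{23} = F_{22} + F_{21} = 17711 + 10946 = 28657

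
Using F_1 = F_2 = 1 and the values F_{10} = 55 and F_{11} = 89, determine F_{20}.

6765

By the doubling identity F_{2k} = F_k(2F_{k+1} − F_k): F_{20} = 55·(2·89 − 55) = 55·123 = 6765.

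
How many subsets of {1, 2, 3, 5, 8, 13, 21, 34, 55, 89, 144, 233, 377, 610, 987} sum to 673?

24

673 = 610+55+8 = 610+55+5+3 = 610+34+21+8 = 377+233+55+8 = 610+55+5+2+1 = … (19 more), for 24 in all.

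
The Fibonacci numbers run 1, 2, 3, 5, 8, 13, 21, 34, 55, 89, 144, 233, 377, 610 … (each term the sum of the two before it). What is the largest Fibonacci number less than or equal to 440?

377 ≤ 440 < 610, so the largest Fibonacci number not exceeding 440 is 377.

377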